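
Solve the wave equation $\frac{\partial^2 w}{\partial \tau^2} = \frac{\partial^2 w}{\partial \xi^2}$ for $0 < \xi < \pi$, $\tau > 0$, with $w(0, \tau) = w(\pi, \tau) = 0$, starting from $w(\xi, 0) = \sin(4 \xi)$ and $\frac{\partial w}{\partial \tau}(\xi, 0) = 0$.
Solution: Using separation of variables $w = X(\xi)T(\tau)$:
Eigenfunctions: $\sin(n\xi)$, $n = 1, 2, 3, \ldots$
General solution: $w(\xi, \tau) = \sum [A_n \cos(n \tau) + B_n \sin(n \tau)] \sin(n\xi)$
From $w(\xi,0) = \sin(4 \xi)$: $A_4=1$. From $w_{\tau}(\xi,0) = 0$: all $B_n = 0$.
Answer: $w(\xi, \tau) = \sin(4 \xi) \cos(4 \tau)$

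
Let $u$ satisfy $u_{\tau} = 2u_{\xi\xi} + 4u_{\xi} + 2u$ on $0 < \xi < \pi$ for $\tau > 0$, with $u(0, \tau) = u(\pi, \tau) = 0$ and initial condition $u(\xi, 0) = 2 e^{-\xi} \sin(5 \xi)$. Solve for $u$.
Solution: Substitute $u = e^{-\xi}w$, i.e. $w = e^{\xi}u$.
By the product rule, $u_{\xi} = e^{-\xi}(w_{\xi} - w)$, $u_{\xi\xi} = e^{-\xi}(w_{\xi\xi} - 2w_{\xi} + w)$, $u_{\tau} = e^{-\xi}w_{\tau}$.
Substituting into the PDE and dividing by $e^{-\xi}$: $w_{\tau} = 2(w_{\xi\xi} - 2w_{\xi} + w) + 4(w_{\xi} - w) + 2w$.
The lower-order terms cancel, leaving the standard heat equation $w_{\tau} = 2w_{\xi\xi}$.
Initial data for $w$: $w(\xi,0) = e^{\xi}u(\xi,0) = 2 \sin(5 \xi)$. The boundary conditions carry over: $w(0,\tau) = w(\pi,\tau) = 0$.
Solve for $w$:
  Using separation of variables $w = X(\xi)T(\tau)$:
  Eigenfunctions: $\sin(n\xi)$, $n = 1, 2, 3, \ldots$
  General solution: $w(\xi, \tau) = \sum c_n \sin(n\xi) e^{-2n^2 \tau}$
  Matching $w(\xi,0) = 2 \sin(5 \xi)$ term by term: $c_5=2$.
Hence $w(\xi,\tau) = 2 e^{-50 \tau} \sin(5 \xi)$.
Transform back: $u(\xi,\tau) = e^{-\xi}w(\xi,\tau)$.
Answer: $u(\xi, \tau) = 2 e^{-50 \tau} e^{-\xi} \sin(5 \xi)$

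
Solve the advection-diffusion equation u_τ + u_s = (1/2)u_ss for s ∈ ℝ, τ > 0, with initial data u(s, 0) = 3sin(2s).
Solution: Change to a moving frame: let η = s - τ, σ = τ and write u(s,τ) = w(η,σ).
By the chain rule u_τ = w_σ - w_η, u_s = w_η, u_ss = w_ηη.
Then u_τ + u_s = w_σ: the advection term cancels and the PDE becomes the heat equation w_σ = (1/2)w_ηη on η ∈ ℝ.
Initial data: w(η,0) = u(η,0) = 3sin(2η).
On η ∈ ℝ each mode satisfies (sin(nη))″ = -n² sin(nη), so exp(-n²σ/2) sin(nη) solves the heat equation; by superposition w(η,σ) = Σ c_n exp(-n²σ/2) sin(nη).
Reading off the coefficients: c_2=3, so w(η,σ) = 3exp(-2σ)sin(2η).
Substituting back η = s - τ, σ = τ: u(s,τ) = w(s - τ, τ).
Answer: u(s, τ) = 3exp(-2τ)sin(2s - 2τ)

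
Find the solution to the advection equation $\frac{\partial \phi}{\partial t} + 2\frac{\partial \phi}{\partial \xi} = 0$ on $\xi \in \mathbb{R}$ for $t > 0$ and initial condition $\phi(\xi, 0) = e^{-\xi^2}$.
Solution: By method of characteristics (waves move right with speed 2):
Along characteristics $\xi - 2t =$ const, $\phi$ is constant, so $\phi(\xi,t) = f(\xi - 2t)$ with $f = \phi( \cdot , 0)$.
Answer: $\phi(\xi, t) = e^{-(\xi - 2 t)^2}$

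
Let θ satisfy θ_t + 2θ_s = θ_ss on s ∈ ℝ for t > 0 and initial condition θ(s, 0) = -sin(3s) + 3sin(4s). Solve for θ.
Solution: Change to a moving frame: let η = s - 2t, σ = t and write θ(s,t) = u(η,σ).
By the chain rule θ_t = u_σ - 2u_η, θ_s = u_η, θ_ss = u_ηη.
Then θ_t + 2θ_s = u_σ: the advection term cancels and the PDE becomes the heat equation u_σ = u_ηη on η ∈ ℝ.
Initial data: u(η,0) = θ(η,0) = -sin(3η) + 3sin(4η).
On η ∈ ℝ each mode satisfies (sin(nη))″ = -n² sin(nη), so exp(-n²σ) sin(nη) solves the heat equation; by superposition u(η,σ) = Σ c_n exp(-n²σ) sin(nη).
Reading off the coefficients: c_3=-1, c_4=3, so u(η,σ) = -exp(-9σ)sin(3η) + 3exp(-16σ)sin(4η).
Substituting back η = s - 2t, σ = t: θ(s,t) = u(s - 2t, t).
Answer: θ(s, t) = -exp(-9t)sin(3s - 6t) + 3exp(-16t)sin(4s - 8t)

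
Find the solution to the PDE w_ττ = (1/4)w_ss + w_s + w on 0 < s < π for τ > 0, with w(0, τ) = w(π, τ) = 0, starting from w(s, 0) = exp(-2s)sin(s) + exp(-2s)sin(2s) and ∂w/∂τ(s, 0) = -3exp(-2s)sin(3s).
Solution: Substitute w = exp(-2s)u.
Then w_s = exp(-2s)(u_s - 2u), w_ss = exp(-2s)(u_ss - 4u_s + 4u), w_ττ = exp(-2s)u_ττ; substituting and dividing by exp(-2s), the lower-order terms cancel: u_ττ = (1/4)u_ss (standard wave equation).
Data for u: u(s,0) = exp(2s)w(s,0) = sin(s) + sin(2s); u_τ(s,0) = exp(2s)w_τ(s,0) = -3sin(3s). The boundary conditions carry over: u(0,τ) = u(π,τ) = 0.
Separating variables: u = Σ [A_n cos(ω_n τ) + B_n sin(ω_n τ)] sin(ns), ω_n = n/2. From ICs (B_n = velocity coefficient / ω_n): A_1=1, A_2=1, B_3=-2.
So u(s,τ) = sin(s)cos(τ/2) + sin(2s)cos(τ) - 2sin(3s)sin(3τ/2), and w(s,τ) = exp(-2s)u(s,τ).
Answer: w(s, τ) = exp(-2s)sin(s)cos(τ/2) + exp(-2s)sin(2s)cos(τ) - 2exp(-2s)sin(3s)sin(3τ/2)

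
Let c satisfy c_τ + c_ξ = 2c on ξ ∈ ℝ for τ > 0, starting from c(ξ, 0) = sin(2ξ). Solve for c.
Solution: Substitute c = exp(2τ)u.
Then c_τ = exp(2τ)(u_τ + 2u), c_ξ = exp(2τ)u_ξ; substituting and dividing by exp(2τ), the lower-order terms cancel: u_τ + u_ξ = 0 (standard advection equation).
Data for u: u(ξ,0) = c(ξ,0) = sin(2ξ).
By characteristics (dξ/dτ = 1), u(ξ,τ) = f(ξ - τ) with f = u(·, 0).
So u(ξ,τ) = sin(2ξ - 2τ), and c(ξ,τ) = exp(2τ)u(ξ,τ).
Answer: c(ξ, τ) = exp(2τ)sin(2ξ - 2τ)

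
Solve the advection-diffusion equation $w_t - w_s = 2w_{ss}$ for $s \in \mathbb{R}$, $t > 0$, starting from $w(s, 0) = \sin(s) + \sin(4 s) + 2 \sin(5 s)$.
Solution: Change to a moving frame: let $\eta = s + t$, $\sigma = t$ and write $w(s,t) = u(\eta,\sigma)$.
By the chain rule $w_t = u_{\sigma} + u_{\eta}$, $w_s = u_{\eta}$, $w_{ss} = u_{\eta\eta}$.
Then $w_t - w_s = u_{\sigma}$: the advection term cancels and the PDE becomes the heat equation $u_{\sigma} = 2u_{\eta\eta}$ on $\eta \in \mathbb{R}$.
Initial data: $u(\eta,0) = w(\eta,0) = \sin(\eta) + \sin(4 \eta) + 2 \sin(5 \eta)$.
On $\eta \in \mathbb{R}$ each mode satisfies $(\sin(n\eta))'' = -n^2 \sin(n\eta)$, so $e^{-2n^2\sigma} \sin(n\eta)$ solves the heat equation; by superposition $u(\eta,\sigma) = \sum c_n e^{-2n^2\sigma} \sin(n\eta)$.
Reading off the coefficients: $c_1=1, c_4=1, c_5=2$, so $u(\eta,\sigma) = e^{-2 \sigma} \sin(\eta) + e^{-32 \sigma} \sin(4 \eta) + 2 e^{-50 \sigma} \sin(5 \eta)$.
Substituting back $\eta = s + t$, $\sigma = t$: $w(s,t) = u(s + t, t)$.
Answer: $w(s, t) = e^{-2 t} \sin(s + t) + e^{-32 t} \sin(4 s + 4 t) + 2 e^{-50 t} \sin(5 s + 5 t)$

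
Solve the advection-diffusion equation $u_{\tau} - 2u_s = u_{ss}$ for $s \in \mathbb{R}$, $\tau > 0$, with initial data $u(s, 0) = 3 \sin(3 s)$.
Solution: Change to a moving frame: let $\eta = s + 2\tau$, $\sigma = \tau$ and write $u(s,\tau) = w(\eta,\sigma)$.
By the chain rule $u_{\tau} = w_{\sigma} + 2w_{\eta}$, $u_s = w_{\eta}$, $u_{ss} = w_{\eta\eta}$.
Then $u_{\tau} - 2u_s = w_{\sigma}$: the advection term cancels and the PDE becomes the heat equation $w_{\sigma} = w_{\eta\eta}$ on $\eta \in \mathbb{R}$.
Initial data: $w(\eta,0) = u(\eta,0) = 3 \sin(3 \eta)$.
On $\eta \in \mathbb{R}$ each mode satisfies $(\sin(n\eta))'' = -n^2 \sin(n\eta)$, so $e^{-n^2\sigma} \sin(n\eta)$ solves the heat equation; by superposition $w(\eta,\sigma) = \sum c_n e^{-n^2\sigma} \sin(n\eta)$.
Reading off the coefficients: $c_3=3$, so $w(\eta,\sigma) = 3 e^{-9 \sigma} \sin(3 \eta)$.
Substituting back $\eta = s + 2\tau$, $\sigma = \tau$: $u(s,\tau) = w(s + 2\tau, \tau)$.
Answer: $u(s, \tau) = 3 e^{-9 \tau} \sin(6 \tau + 3 s)$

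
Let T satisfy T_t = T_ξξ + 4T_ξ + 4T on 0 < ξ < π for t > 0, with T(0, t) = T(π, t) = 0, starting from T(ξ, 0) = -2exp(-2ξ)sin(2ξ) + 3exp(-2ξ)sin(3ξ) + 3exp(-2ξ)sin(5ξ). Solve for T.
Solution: Substitute T = exp(-2ξ)u.
Then T_ξ = exp(-2ξ)(u_ξ - 2u), T_ξξ = exp(-2ξ)(u_ξξ - 4u_ξ + 4u), T_t = exp(-2ξ)u_t; substituting and dividing by exp(-2ξ), the lower-order terms cancel: u_t = u_ξξ (standard heat equation).
Data for u: u(ξ,0) = exp(2ξ)T(ξ,0) = -2sin(2ξ) + 3sin(3ξ) + 3sin(5ξ). The boundary conditions carry over: u(0,t) = u(π,t) = 0.
Separating variables: u = Σ c_n exp(-n²t) sin(nξ). From u(ξ,0) = -2sin(2ξ) + 3sin(3ξ) + 3sin(5ξ): c_2=-2, c_3=3, c_5=3.
So u(ξ,t) = -2exp(-4t)sin(2ξ) + 3exp(-9t)sin(3ξ) + 3exp(-25t)sin(5ξ), and T(ξ,t) = exp(-2ξ)u(ξ,t).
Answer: T(ξ, t) = -2exp(-4t)exp(-2ξ)sin(2ξ) + 3exp(-9t)exp(-2ξ)sin(3ξ) + 3exp(-25t)exp(-2ξ)sin(5ξ)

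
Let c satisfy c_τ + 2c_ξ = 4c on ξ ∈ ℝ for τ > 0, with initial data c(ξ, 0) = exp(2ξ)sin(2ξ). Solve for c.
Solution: Substitute c = exp(2ξ)u.
Then c_ξ = exp(2ξ)(u_ξ + 2u), c_τ = exp(2ξ)u_τ; substituting and dividing by exp(2ξ), the lower-order terms cancel: u_τ + 2u_ξ = 0 (standard advection equation).
Data for u: u(ξ,0) = exp(-2ξ)c(ξ,0) = sin(2ξ).
By characteristics (dξ/dτ = 2), u(ξ,τ) = f(ξ - 2τ) with f = u(·, 0).
So u(ξ,τ) = sin(2ξ - 4τ), and c(ξ,τ) = exp(2ξ)u(ξ,τ).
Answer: c(ξ, τ) = exp(2ξ)sin(2ξ - 4τ)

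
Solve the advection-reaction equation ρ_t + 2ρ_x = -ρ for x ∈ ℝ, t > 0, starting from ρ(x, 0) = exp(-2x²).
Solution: Substitute ρ = exp(-t)u.
Then ρ_t = exp(-t)(u_t - u), ρ_x = exp(-t)u_x; substituting and dividing by exp(-t), the lower-order terms cancel: u_t + 2u_x = 0 (standard advection equation).
Data for u: u(x,0) = ρ(x,0) = exp(-2x²).
By characteristics (dx/dt = 2), u(x,t) = f(x - 2t) with f = u(·, 0).
So u(x,t) = exp(-2(-2t + x)²), and ρ(x,t) = exp(-t)u(x,t).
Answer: ρ(x, t) = exp(-t)exp(-2(-2t + x)²)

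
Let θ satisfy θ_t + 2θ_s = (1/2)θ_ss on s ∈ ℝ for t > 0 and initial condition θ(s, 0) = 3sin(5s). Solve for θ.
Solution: Change to a moving frame: let η = s - 2t, σ = t and write θ(s,t) = u(η,σ).
By the chain rule θ_t = u_σ - 2u_η, θ_s = u_η, θ_ss = u_ηη.
Then θ_t + 2θ_s = u_σ: the advection term cancels and the PDE becomes the heat equation u_σ = (1/2)u_ηη on η ∈ ℝ.
Initial data: u(η,0) = θ(η,0) = 3sin(5η).
On η ∈ ℝ each mode satisfies (sin(nη))″ = -n² sin(nη), so exp(-n²σ/2) sin(nη) solves the heat equation; by superposition u(η,σ) = Σ c_n exp(-n²σ/2) sin(nη).
Reading off the coefficients: c_5=3, so u(η,σ) = 3exp(-25σ/2)sin(5η).
Substituting back η = s - 2t, σ = t: θ(s,t) = u(s - 2t, t).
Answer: θ(s, t) = 3exp(-25t/2)sin(5s - 10t)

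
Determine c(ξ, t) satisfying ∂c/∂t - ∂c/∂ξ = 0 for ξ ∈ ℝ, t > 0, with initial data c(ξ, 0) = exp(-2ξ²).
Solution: By characteristics (dξ/dt = -1), c(ξ,t) = f(ξ + t) with f = c(·, 0).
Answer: c(ξ, t) = exp(-2(t + ξ)²)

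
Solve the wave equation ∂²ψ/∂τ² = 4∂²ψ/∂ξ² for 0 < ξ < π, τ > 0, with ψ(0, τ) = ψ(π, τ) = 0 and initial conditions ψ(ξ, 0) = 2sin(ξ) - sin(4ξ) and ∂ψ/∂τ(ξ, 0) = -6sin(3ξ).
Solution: Separating variables: ψ = Σ [A_n cos(ω_n τ) + B_n sin(ω_n τ)] sin(nξ), ω_n = 2n. From ICs (B_n = velocity coefficient / ω_n): A_1=2, A_4=-1, B_3=-1.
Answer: ψ(ξ, τ) = 2sin(ξ)cos(2τ) - sin(3ξ)sin(6τ) - sin(4ξ)cos(8τ)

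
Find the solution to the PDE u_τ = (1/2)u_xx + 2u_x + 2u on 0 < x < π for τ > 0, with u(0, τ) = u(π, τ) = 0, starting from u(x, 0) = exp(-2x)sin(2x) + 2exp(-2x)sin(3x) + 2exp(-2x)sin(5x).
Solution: Substitute u = exp(-2x)w.
Then u_x = exp(-2x)(w_x - 2w), u_xx = exp(-2x)(w_xx - 4w_x + 4w), u_τ = exp(-2x)w_τ; substituting and dividing by exp(-2x), the lower-order terms cancel: w_τ = (1/2)w_xx (standard heat equation).
Data for w: w(x,0) = exp(2x)u(x,0) = sin(2x) + 2sin(3x) + 2sin(5x). The boundary conditions carry over: w(0,τ) = w(π,τ) = 0.
Separating variables: w = Σ c_n exp(-n²τ/2) sin(nx). From w(x,0) = sin(2x) + 2sin(3x) + 2sin(5x): c_2=1, c_3=2, c_5=2.
So w(x,τ) = exp(-2τ)sin(2x) + 2exp(-9τ/2)sin(3x) + 2exp(-25τ/2)sin(5x), and u(x,τ) = exp(-2x)w(x,τ).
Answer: u(x, τ) = exp(-2x)exp(-2τ)sin(2x) + 2exp(-2x)exp(-9τ/2)sin(3x) + 2exp(-2x)exp(-25τ/2)sin(5x)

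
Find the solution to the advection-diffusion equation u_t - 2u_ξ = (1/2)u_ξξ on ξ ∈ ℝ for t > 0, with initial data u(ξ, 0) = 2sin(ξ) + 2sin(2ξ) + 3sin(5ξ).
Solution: Change to a moving frame: let η = ξ + 2t, σ = t and write u(ξ,t) = w(η,σ).
By the chain rule u_t = w_σ + 2w_η, u_ξ = w_η, u_ξξ = w_ηη.
Then u_t - 2u_ξ = w_σ: the advection term cancels and the PDE becomes the heat equation w_σ = (1/2)w_ηη on η ∈ ℝ.
Initial data: w(η,0) = u(η,0) = 2sin(η) + 2sin(2η) + 3sin(5η).
On η ∈ ℝ each mode satisfies (sin(nη))″ = -n² sin(nη), so exp(-n²σ/2) sin(nη) solves the heat equation; by superposition w(η,σ) = Σ c_n exp(-n²σ/2) sin(nη).
Reading off the coefficients: c_1=2, c_2=2, c_5=3, so w(η,σ) = 2exp(-2σ)sin(2η) + 2exp(-σ/2)sin(η) + 3exp(-25σ/2)sin(5η).
Substituting back η = ξ + 2t, σ = t: u(ξ,t) = w(ξ + 2t, t).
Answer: u(ξ, t) = 2exp(-2t)sin(4t + 2ξ) + 2exp(-t/2)sin(2t + ξ) + 3exp(-25t/2)sin(10t + 5ξ)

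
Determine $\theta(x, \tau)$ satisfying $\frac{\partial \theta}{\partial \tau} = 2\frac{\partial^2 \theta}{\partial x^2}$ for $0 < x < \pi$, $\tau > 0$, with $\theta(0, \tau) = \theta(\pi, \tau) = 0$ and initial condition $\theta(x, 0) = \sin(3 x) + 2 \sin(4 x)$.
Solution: Using separation of variables $\theta = X(x)G(\tau)$:
Eigenfunctions: $\sin(nx)$, $n = 1, 2, 3, \ldots$
General solution: $\theta(x, \tau) = \sum c_n \sin(nx) e^{-2n^2 \tau}$
Matching $\theta(x,0) = \sin(3 x) + 2 \sin(4 x)$ term by term: $c_3=1, c_4=2$.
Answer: $\theta(x, \tau) = e^{-18 \tau} \sin(3 x) + 2 e^{-32 \tau} \sin(4 x)$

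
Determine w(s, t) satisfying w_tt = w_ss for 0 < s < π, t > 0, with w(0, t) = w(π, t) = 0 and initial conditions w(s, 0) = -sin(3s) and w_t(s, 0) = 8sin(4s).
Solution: Using separation of variables w = X(s)T(t):
Eigenfunctions: sin(ns), n = 1, 2, 3, ...
General solution: w(s, t) = Σ [A_n cos(n t) + B_n sin(n t)] sin(ns)
From w(s,0) = -sin(3s): A_3=-1. From w_t(s,0) = 8sin(4s), using w_t(s,0) = Σ ω_n B_n sin(ns) with ω_n = n: B_4 = 8/4 = 2.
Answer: w(s, t) = -sin(3s)cos(3t) + 2sin(4s)sin(4t)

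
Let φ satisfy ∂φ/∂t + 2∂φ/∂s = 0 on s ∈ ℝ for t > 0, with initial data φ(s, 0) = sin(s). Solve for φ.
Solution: By characteristics (ds/dt = 2), φ(s,t) = f(s - 2t) with f = φ(·, 0).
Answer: φ(s, t) = sin(s - 2t)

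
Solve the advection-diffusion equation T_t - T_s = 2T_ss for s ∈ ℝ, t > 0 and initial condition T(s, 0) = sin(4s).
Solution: Moving frame: η = s + t, σ = t, T = u(η,σ), so T_t = u_σ + u_η and T_ss = u_ηη.
Hence T_t - T_s = u_σ and the PDE becomes the heat equation u_σ = 2u_ηη on η ∈ ℝ.
Initial data: u(η,0) = T(η,0) = sin(4η). Each mode sin(nη) decays as exp(-2n²σ) on ℝ, so u(η,σ) = Σ c_n exp(-2n²σ) sin(nη) with c_4=1: u(η,σ) = exp(-32σ)sin(4η).
Substituting back: T(s,t) = u(s + t, t).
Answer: T(s, t) = exp(-32t)sin(4s + 4t)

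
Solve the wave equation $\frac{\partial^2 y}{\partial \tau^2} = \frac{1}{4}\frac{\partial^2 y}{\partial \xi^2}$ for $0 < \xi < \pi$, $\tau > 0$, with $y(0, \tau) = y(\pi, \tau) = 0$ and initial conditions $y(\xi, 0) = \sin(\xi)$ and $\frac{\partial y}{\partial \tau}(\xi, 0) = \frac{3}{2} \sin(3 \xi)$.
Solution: Separating variables: $y = \sum [A_n \cos(\omega_n \tau) + B_n \sin(\omega_n \tau)] \sin(n\xi)$, $\omega_n = n/2$. From ICs ($B_n$ = velocity coefficient / $\omega_n$): $A_1=1, B_3=1$.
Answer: $y(\xi, \tau) = \sin(3 \tau/2) \sin(3 \xi) + \sin(\xi) \cos(\tau/2)$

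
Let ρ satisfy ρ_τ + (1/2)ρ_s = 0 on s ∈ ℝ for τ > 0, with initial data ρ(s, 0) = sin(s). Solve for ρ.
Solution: By method of characteristics (waves move right with speed 1/2):
Along characteristics s - (1/2)τ = const, ρ is constant, so ρ(s,τ) = f(s - (1/2)τ) with f = ρ(·, 0).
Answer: ρ(s, τ) = sin(s - τ/2)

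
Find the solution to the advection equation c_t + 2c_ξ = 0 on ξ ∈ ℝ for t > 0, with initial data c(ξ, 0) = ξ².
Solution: By method of characteristics (waves move right with speed 2):
Along characteristics ξ - 2t = const, c is constant, so c(ξ,t) = f(ξ - 2t) with f = c(·, 0).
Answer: c(ξ, t) = 4t² - 4tξ + ξ²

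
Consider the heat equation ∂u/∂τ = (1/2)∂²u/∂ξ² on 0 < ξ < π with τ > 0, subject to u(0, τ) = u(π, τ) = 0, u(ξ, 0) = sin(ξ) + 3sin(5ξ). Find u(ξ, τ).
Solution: Separating variables: u = Σ c_n exp(-n²τ/2) sin(nξ). From u(ξ,0) = sin(ξ) + 3sin(5ξ): c_1=1, c_5=3.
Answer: u(ξ, τ) = exp(-τ/2)sin(ξ) + 3exp(-25τ/2)sin(5ξ)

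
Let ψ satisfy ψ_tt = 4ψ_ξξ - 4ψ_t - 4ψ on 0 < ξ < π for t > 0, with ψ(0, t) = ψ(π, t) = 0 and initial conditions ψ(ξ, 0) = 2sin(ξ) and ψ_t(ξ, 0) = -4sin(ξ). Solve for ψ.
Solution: Substitute ψ = exp(-2t)u, i.e. u = exp(2t)ψ.
By the product rule, ψ_t = exp(-2t)(u_t - 2u), ψ_tt = exp(-2t)(u_tt - 4u_t + 4u), ψ_ξξ = exp(-2t)u_ξξ.
Substituting into the PDE and dividing by exp(-2t): u_tt - 4u_t + 4u = 4u_ξξ - 4(u_t - 2u) - 4u.
The lower-order terms cancel, leaving the standard wave equation u_tt = 4u_ξξ.
Initial data for u: u(ξ,0) = ψ(ξ,0) = 2sin(ξ); u_t(ξ,0) = ψ_t(ξ,0) + 2ψ(ξ,0) = 0. The boundary conditions carry over: u(0,t) = u(π,t) = 0.
Solve for u:
  Using separation of variables u = X(ξ)T(t):
  Eigenfunctions: sin(nξ), n = 1, 2, 3, ...
  General solution: u(ξ, t) = Σ [A_n cos(2n t) + B_n sin(2n t)] sin(nξ)
  From u(ξ,0) = 2sin(ξ): A_1=2. From u_t(ξ,0) = 0: all B_n = 0.
Hence u(ξ,t) = 2sin(ξ)cos(2t).
Transform back: ψ(ξ,t) = exp(-2t)u(ξ,t).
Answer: ψ(ξ, t) = 2exp(-2t)sin(ξ)cos(2t)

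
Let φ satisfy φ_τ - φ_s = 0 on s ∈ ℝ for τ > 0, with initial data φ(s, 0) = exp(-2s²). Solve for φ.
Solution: By characteristics (ds/dτ = -1), φ(s,τ) = f(s + τ) with f = φ(·, 0).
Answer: φ(s, τ) = exp(-2(s + τ)²)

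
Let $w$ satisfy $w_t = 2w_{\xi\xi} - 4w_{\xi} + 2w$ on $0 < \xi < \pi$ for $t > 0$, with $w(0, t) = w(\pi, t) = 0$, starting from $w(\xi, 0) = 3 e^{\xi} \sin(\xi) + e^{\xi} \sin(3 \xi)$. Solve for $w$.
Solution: Substitute $w = e^{\xi}u$, i.e. $u = e^{-\xi}w$.
By the product rule, $w_{\xi} = e^{\xi}(u_{\xi} + u)$, $w_{\xi\xi} = e^{\xi}(u_{\xi\xi} + 2u_{\xi} + u)$, $w_t = e^{\xi}u_t$.
Substituting into the PDE and dividing by $e^{\xi}$: $u_t = 2(u_{\xi\xi} + 2u_{\xi} + u) - 4(u_{\xi} + u) + 2u$.
The lower-order terms cancel, leaving the standard heat equation $u_t = 2u_{\xi\xi}$.
Initial data for $u$: $u(\xi,0) = e^{-\xi}w(\xi,0) = 3 \sin(\xi) + \sin(3 \xi)$. The boundary conditions carry over: $u(0,t) = u(\pi,t) = 0$.
Solve for $u$:
  Using separation of variables $u = X(\xi)T(t)$:
  Eigenfunctions: $\sin(n\xi)$, $n = 1, 2, 3, \ldots$
  General solution: $u(\xi, t) = \sum c_n \sin(n\xi) e^{-2n^2 t}$
  Matching $u(\xi,0) = 3 \sin(\xi) + \sin(3 \xi)$ term by term: $c_1=3, c_3=1$.
Hence $u(\xi,t) = 3 e^{-2 t} \sin(\xi) + e^{-18 t} \sin(3 \xi)$.
Transform back: $w(\xi,t) = e^{\xi}u(\xi,t)$.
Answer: $w(\xi, t) = 3 e^{\xi} e^{-2 t} \sin(\xi) + e^{\xi} e^{-18 t} \sin(3 \xi)$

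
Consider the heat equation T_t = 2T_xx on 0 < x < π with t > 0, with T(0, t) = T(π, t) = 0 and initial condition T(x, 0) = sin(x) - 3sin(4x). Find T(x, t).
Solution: Using separation of variables T = X(x)G(t):
Eigenfunctions: sin(nx), n = 1, 2, 3, ...
General solution: T(x, t) = Σ c_n sin(nx) exp(-2n² t)
Matching T(x,0) = sin(x) - 3sin(4x) term by term: c_1=1, c_4=-3.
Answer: T(x, t) = exp(-2t)sin(x) - 3exp(-32t)sin(4x)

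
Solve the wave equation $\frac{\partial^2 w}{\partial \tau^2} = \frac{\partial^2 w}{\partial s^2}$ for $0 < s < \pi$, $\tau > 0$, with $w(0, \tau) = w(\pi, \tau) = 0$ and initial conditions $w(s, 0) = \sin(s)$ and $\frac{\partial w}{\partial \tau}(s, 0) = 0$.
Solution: Using separation of variables $w = X(s)T(\tau)$:
Eigenfunctions: $\sin(ns)$, $n = 1, 2, 3, \ldots$
General solution: $w(s, \tau) = \sum [A_n \cos(n \tau) + B_n \sin(n \tau)] \sin(ns)$
From $w(s,0) = \sin(s)$: $A_1=1$. From $w_{\tau}(s,0) = 0$: all $B_n = 0$.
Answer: $w(s, \tau) = \sin(s) \cos(\tau)$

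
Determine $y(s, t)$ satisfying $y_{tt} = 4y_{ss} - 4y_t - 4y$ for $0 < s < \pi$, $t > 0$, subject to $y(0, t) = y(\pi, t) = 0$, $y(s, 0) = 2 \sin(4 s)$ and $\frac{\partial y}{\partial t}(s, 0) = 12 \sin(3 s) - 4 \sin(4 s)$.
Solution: Substitute $y = e^{-2t}u$.
Then $y_t = e^{-2t}(u_t - 2u)$, $y_{tt} = e^{-2t}(u_{tt} - 4u_t + 4u)$, $y_{ss} = e^{-2t}u_{ss}$; substituting and dividing by $e^{-2t}$, the lower-order terms cancel: $u_{tt} = 4u_{ss}$ (standard wave equation).
Data for $u$: $u(s,0) = y(s,0) = 2 \sin(4 s)$; $u_t(s,0) = y_t(s,0) + 2y(s,0) = 12 \sin(3 s)$. The boundary conditions carry over: $u(0,t) = u(\pi,t) = 0$.
Separating variables: $u = \sum [A_n \cos(\omega_n t) + B_n \sin(\omega_n t)] \sin(ns)$, $\omega_n = 2n$. From ICs ($B_n$ = velocity coefficient / $\omega_n$): $A_4=2, B_3=2$.
So $u(s,t) = 2 \sin(3 s) \sin(6 t) + 2 \sin(4 s) \cos(8 t)$, and $y(s,t) = e^{-2t}u(s,t)$.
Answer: $y(s, t) = 2 e^{-2 t} \sin(3 s) \sin(6 t) + 2 e^{-2 t} \sin(4 s) \cos(8 t)$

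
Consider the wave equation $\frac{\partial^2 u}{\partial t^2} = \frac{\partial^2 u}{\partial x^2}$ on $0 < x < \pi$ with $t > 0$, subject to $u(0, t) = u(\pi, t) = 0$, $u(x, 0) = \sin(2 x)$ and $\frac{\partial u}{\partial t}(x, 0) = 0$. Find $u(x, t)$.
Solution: Using separation of variables $u = X(x)T(t)$:
Eigenfunctions: $\sin(nx)$, $n = 1, 2, 3, \ldots$
General solution: $u(x, t) = \sum [A_n \cos(n t) + B_n \sin(n t)] \sin(nx)$
From $u(x,0) = \sin(2 x)$: $A_2=1$. From $u_t(x,0) = 0$: all $B_n = 0$.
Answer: $u(x, t) = \sin(2 x) \cos(2 t)$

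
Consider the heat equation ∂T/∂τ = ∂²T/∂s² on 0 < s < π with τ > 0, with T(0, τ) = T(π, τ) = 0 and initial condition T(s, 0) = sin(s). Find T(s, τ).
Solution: Using separation of variables T = X(s)G(τ):
Eigenfunctions: sin(ns), n = 1, 2, 3, ...
General solution: T(s, τ) = Σ c_n sin(ns) exp(-n² τ)
Matching T(s,0) = sin(s) term by term: c_1=1.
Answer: T(s, τ) = exp(-τ)sin(s)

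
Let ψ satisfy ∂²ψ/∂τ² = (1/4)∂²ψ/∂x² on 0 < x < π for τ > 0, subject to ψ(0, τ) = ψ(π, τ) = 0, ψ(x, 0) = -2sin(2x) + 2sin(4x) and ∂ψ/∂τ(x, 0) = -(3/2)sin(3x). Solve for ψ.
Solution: Using separation of variables ψ = X(x)T(τ):
Eigenfunctions: sin(nx), n = 1, 2, 3, ...
General solution: ψ(x, τ) = Σ [A_n cos(n τ/2) + B_n sin(n τ/2)] sin(nx)
From ψ(x,0) = -2sin(2x) + 2sin(4x): A_2=-2, A_4=2. From ψ_τ(x,0) = -(3/2)sin(3x), using ψ_τ(x,0) = Σ ω_n B_n sin(nx) with ω_n = n/2: B_3 = (-3/2)/(3/2) = -1.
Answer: ψ(x, τ) = -2sin(2x)cos(τ) - sin(3x)sin(3τ/2) + 2sin(4x)cos(2τ)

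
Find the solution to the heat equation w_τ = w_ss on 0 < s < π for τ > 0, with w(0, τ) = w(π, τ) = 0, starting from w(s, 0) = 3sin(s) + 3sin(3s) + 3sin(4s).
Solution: Separating variables: w = Σ c_n exp(-n²τ) sin(ns). From w(s,0) = 3sin(s) + 3sin(3s) + 3sin(4s): c_1=3, c_3=3, c_4=3.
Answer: w(s, τ) = 3exp(-τ)sin(s) + 3exp(-9τ)sin(3s) + 3exp(-16τ)sin(4s)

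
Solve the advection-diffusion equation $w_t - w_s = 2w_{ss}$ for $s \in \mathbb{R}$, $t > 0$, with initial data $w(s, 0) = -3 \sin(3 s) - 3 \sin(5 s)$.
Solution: Moving frame: $\eta = s + t$, $\sigma = t$, $w = u(\eta,\sigma)$, so $w_t = u_{\sigma} + u_{\eta}$ and $w_{ss} = u_{\eta\eta}$.
Hence $w_t - w_s = u_{\sigma}$ and the PDE becomes the heat equation $u_{\sigma} = 2u_{\eta\eta}$ on $\eta \in \mathbb{R}$.
Initial data: $u(\eta,0) = w(\eta,0) = -3 \sin(3 \eta) - 3 \sin(5 \eta)$. Each mode $\sin(n\eta)$ decays as $e^{-2n^2\sigma}$ on $\mathbb{R}$, so $u(\eta,\sigma) = \sum c_n e^{-2n^2\sigma} \sin(n\eta)$ with $c_3=-3, c_5=-3$: $u(\eta,\sigma) = -3 e^{-18 \sigma} \sin(3 \eta) - 3 e^{-50 \sigma} \sin(5 \eta)$.
Substituting back: $w(s,t) = u(s + t, t)$.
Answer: $w(s, t) = -3 e^{-18 t} \sin(3 s + 3 t) - 3 e^{-50 t} \sin(5 s + 5 t)$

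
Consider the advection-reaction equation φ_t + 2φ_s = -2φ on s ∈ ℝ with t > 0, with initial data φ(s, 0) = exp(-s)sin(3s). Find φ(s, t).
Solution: Substitute φ = exp(-s)u, i.e. u = exp(s)φ.
By the product rule, φ_s = exp(-s)(u_s - u), φ_t = exp(-s)u_t.
Substituting into the PDE and dividing by exp(-s): u_t + 2(u_s - u) = -2u.
The lower-order terms cancel, leaving the standard advection equation u_t + 2u_s = 0.
Initial data for u: u(s,0) = exp(s)φ(s,0) = sin(3s).
Solve for u:
  By method of characteristics (waves move right with speed 2):
  Along characteristics s - 2t = const, u is constant, so u(s,t) = f(s - 2t) with f = u(·, 0).
Hence u(s,t) = sin(3s - 6t).
Transform back: φ(s,t) = exp(-s)u(s,t).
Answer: φ(s, t) = exp(-s)sin(3s - 6t)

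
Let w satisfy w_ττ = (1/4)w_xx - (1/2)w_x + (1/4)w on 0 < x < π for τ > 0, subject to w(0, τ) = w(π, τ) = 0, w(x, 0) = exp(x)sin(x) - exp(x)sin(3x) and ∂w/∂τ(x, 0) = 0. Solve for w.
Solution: Substitute w = exp(x)u, i.e. u = exp(-x)w.
By the product rule, w_x = exp(x)(u_x + u), w_xx = exp(x)(u_xx + 2u_x + u), w_ττ = exp(x)u_ττ.
Substituting into the PDE and dividing by exp(x): u_ττ = (1/4)(u_xx + 2u_x + u) - (1/2)(u_x + u) + (1/4)u.
The lower-order terms cancel, leaving the standard wave equation u_ττ = (1/4)u_xx.
Initial data for u: u(x,0) = exp(-x)w(x,0) = sin(x) - sin(3x); u_τ(x,0) = exp(-x)w_τ(x,0) = 0. The boundary conditions carry over: u(0,τ) = u(π,τ) = 0.
Solve for u:
  Using separation of variables u = X(x)T(τ):
  Eigenfunctions: sin(nx), n = 1, 2, 3, ...
  General solution: u(x, τ) = Σ [A_n cos(n τ/2) + B_n sin(n τ/2)] sin(nx)
  From u(x,0) = sin(x) - sin(3x): A_1=1, A_3=-1. From u_τ(x,0) = 0: all B_n = 0.
Hence u(x,τ) = sin(x)cos(τ/2) - sin(3x)cos(3τ/2).
Transform back: w(x,τ) = exp(x)u(x,τ).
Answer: w(x, τ) = exp(x)sin(x)cos(τ/2) - exp(x)sin(3x)cos(3τ/2)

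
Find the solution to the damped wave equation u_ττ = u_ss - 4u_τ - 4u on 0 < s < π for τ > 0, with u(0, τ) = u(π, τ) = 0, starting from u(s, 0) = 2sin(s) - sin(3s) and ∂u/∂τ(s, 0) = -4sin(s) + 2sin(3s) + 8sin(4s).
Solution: Substitute u = exp(-2τ)w, i.e. w = exp(2τ)u.
By the product rule, u_τ = exp(-2τ)(w_τ - 2w), u_ττ = exp(-2τ)(w_ττ - 4w_τ + 4w), u_ss = exp(-2τ)w_ss.
Substituting into the PDE and dividing by exp(-2τ): w_ττ - 4w_τ + 4w = w_ss - 4(w_τ - 2w) - 4w.
The lower-order terms cancel, leaving the standard wave equation w_ττ = w_ss.
Initial data for w: w(s,0) = u(s,0) = 2sin(s) - sin(3s); w_τ(s,0) = u_τ(s,0) + 2u(s,0) = 8sin(4s). The boundary conditions carry over: w(0,τ) = w(π,τ) = 0.
Solve for w:
  Using separation of variables w = X(s)T(τ):
  Eigenfunctions: sin(ns), n = 1, 2, 3, ...
  General solution: w(s, τ) = Σ [A_n cos(n τ) + B_n sin(n τ)] sin(ns)
  From w(s,0) = 2sin(s) - sin(3s): A_1=2, A_3=-1. From w_τ(s,0) = 8sin(4s), using w_τ(s,0) = Σ ω_n B_n sin(ns) with ω_n = n: B_4 = 8/4 = 2.
Hence w(s,τ) = 2sin(s)cos(τ) - sin(3s)cos(3τ) + 2sin(4s)sin(4τ).
Transform back: u(s,τ) = exp(-2τ)w(s,τ).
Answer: u(s, τ) = 2exp(-2τ)sin(s)cos(τ) - exp(-2τ)sin(3s)cos(3τ) + 2exp(-2τ)sin(4s)sin(4τ)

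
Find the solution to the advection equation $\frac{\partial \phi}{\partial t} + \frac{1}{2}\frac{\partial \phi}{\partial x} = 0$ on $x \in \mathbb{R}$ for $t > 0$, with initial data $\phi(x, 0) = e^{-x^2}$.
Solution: By method of characteristics (waves move right with speed 1/2):
Along characteristics $x - \frac{1}{2}t =$ const, $\phi$ is constant, so $\phi(x,t) = f(x - \frac{1}{2}t)$ with $f = \phi( \cdot , 0)$.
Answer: $\phi(x, t) = e^{-(-t/2 + x)^2}$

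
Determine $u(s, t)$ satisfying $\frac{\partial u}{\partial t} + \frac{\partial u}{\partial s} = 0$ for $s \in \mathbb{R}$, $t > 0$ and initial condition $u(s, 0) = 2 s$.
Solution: By method of characteristics (waves move right with speed 1):
Along characteristics $s - t =$ const, $u$ is constant, so $u(s,t) = f(s - t)$ with $f = u( \cdot , 0)$.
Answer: $u(s, t) = 2 s - 2 t$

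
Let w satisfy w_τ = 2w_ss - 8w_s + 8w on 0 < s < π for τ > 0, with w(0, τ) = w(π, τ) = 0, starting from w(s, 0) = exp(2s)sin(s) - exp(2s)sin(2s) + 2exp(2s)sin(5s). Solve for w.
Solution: Substitute w = exp(2s)u, i.e. u = exp(-2s)w.
By the product rule, w_s = exp(2s)(u_s + 2u), w_ss = exp(2s)(u_ss + 4u_s + 4u), w_τ = exp(2s)u_τ.
Substituting into the PDE and dividing by exp(2s): u_τ = 2(u_ss + 4u_s + 4u) - 8(u_s + 2u) + 8u.
The lower-order terms cancel, leaving the standard heat equation u_τ = 2u_ss.
Initial data for u: u(s,0) = exp(-2s)w(s,0) = sin(s) - sin(2s) + 2sin(5s). The boundary conditions carry over: u(0,τ) = u(π,τ) = 0.
Solve for u:
  Using separation of variables u = X(s)T(τ):
  Eigenfunctions: sin(ns), n = 1, 2, 3, ...
  General solution: u(s, τ) = Σ c_n sin(ns) exp(-2n² τ)
  Matching u(s,0) = sin(s) - sin(2s) + 2sin(5s) term by term: c_1=1, c_2=-1, c_5=2.
Hence u(s,τ) = exp(-2τ)sin(s) - exp(-8τ)sin(2s) + 2exp(-50τ)sin(5s).
Transform back: w(s,τ) = exp(2s)u(s,τ).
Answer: w(s, τ) = exp(2s)exp(-2τ)sin(s) - exp(2s)exp(-8τ)sin(2s) + 2exp(2s)exp(-50τ)sin(5s)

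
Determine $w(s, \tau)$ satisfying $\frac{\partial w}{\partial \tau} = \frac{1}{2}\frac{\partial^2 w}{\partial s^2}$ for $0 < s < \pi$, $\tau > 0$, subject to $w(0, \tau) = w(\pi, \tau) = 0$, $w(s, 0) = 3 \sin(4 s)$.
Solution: Separating variables: $w = \sum c_n e^{-n^2\tau/2} \sin(ns)$. From $w(s,0) = 3 \sin(4 s)$: $c_4=3$.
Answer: $w(s, \tau) = 3 e^{-8 \tau} \sin(4 s)$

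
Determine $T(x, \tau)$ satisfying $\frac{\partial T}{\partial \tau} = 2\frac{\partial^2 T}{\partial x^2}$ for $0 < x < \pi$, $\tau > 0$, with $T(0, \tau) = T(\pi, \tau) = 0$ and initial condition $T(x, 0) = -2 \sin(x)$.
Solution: Using separation of variables $T = X(x)G(\tau)$:
Eigenfunctions: $\sin(nx)$, $n = 1, 2, 3, \ldots$
General solution: $T(x, \tau) = \sum c_n \sin(nx) e^{-2n^2 \tau}$
Matching $T(x,0) = -2 \sin(x)$ term by term: $c_1=-2$.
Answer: $T(x, \tau) = -2 e^{-2 \tau} \sin(x)$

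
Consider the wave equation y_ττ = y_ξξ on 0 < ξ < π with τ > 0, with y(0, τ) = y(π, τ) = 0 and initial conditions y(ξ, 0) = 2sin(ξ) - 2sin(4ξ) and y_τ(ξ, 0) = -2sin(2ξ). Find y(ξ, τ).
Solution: Using separation of variables y = X(ξ)T(τ):
Eigenfunctions: sin(nξ), n = 1, 2, 3, ...
General solution: y(ξ, τ) = Σ [A_n cos(n τ) + B_n sin(n τ)] sin(nξ)
From y(ξ,0) = 2sin(ξ) - 2sin(4ξ): A_1=2, A_4=-2. From y_τ(ξ,0) = -2sin(2ξ), using y_τ(ξ,0) = Σ ω_n B_n sin(nξ) with ω_n = n: B_2 = (-2)/2 = -1.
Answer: y(ξ, τ) = 2sin(ξ)cos(τ) - sin(2ξ)sin(2τ) - 2sin(4ξ)cos(4τ)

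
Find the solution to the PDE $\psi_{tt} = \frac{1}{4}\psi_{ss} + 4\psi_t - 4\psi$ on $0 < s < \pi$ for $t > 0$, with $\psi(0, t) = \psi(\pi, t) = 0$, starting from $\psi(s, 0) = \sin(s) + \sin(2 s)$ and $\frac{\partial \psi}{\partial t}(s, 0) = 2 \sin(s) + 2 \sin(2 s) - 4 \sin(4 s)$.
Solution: Substitute $\psi = e^{2t}u$.
Then $\psi_t = e^{2t}(u_t + 2u)$, $\psi_{tt} = e^{2t}(u_{tt} + 4u_t + 4u)$, $\psi_{ss} = e^{2t}u_{ss}$; substituting and dividing by $e^{2t}$, the lower-order terms cancel: $u_{tt} = \frac{1}{4}u_{ss}$ (standard wave equation).
Data for $u$: $u(s,0) = \psi(s,0) = \sin(s) + \sin(2 s)$; $u_t(s,0) = \psi_t(s,0) - 2\psi(s,0) = -4 \sin(4 s)$. The boundary conditions carry over: $u(0,t) = u(\pi,t) = 0$.
Separating variables: $u = \sum [A_n \cos(\omega_n t) + B_n \sin(\omega_n t)] \sin(ns)$, $\omega_n = n/2$. From ICs ($B_n$ = velocity coefficient / $\omega_n$): $A_1=1, A_2=1, B_4=-2$.
So $u(s,t) = \sin(s) \cos(t/2) + \sin(2 s) \cos(t) - 2 \sin(4 s) \sin(2 t)$, and $\psi(s,t) = e^{2t}u(s,t)$.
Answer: $\psi(s, t) = e^{2 t} \sin(s) \cos(t/2) + e^{2 t} \sin(2 s) \cos(t) - 2 e^{2 t} \sin(4 s) \sin(2 t)$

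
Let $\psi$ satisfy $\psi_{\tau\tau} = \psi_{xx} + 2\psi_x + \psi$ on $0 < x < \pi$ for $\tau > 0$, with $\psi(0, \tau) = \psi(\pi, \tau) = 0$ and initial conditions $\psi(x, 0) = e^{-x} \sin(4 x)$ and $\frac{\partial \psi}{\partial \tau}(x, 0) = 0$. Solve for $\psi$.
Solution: Substitute $\psi = e^{-x}u$, i.e. $u = e^{x}\psi$.
By the product rule, $\psi_x = e^{-x}(u_x - u)$, $\psi_{xx} = e^{-x}(u_{xx} - 2u_x + u)$, $\psi_{\tau\tau} = e^{-x}u_{\tau\tau}$.
Substituting into the PDE and dividing by $e^{-x}$: $u_{\tau\tau} = (u_{xx} - 2u_x + u) + 2(u_x - u) + u$.
The lower-order terms cancel, leaving the standard wave equation $u_{\tau\tau} = u_{xx}$.
Initial data for $u$: $u(x,0) = e^{x}\psi(x,0) = \sin(4 x)$; $u_{\tau}(x,0) = e^{x}\psi_{\tau}(x,0) = 0$. The boundary conditions carry over: $u(0,\tau) = u(\pi,\tau) = 0$.
Solve for $u$:
  Using separation of variables $u = X(x)T(\tau)$:
  Eigenfunctions: $\sin(nx)$, $n = 1, 2, 3, \ldots$
  General solution: $u(x, \tau) = \sum [A_n \cos(n \tau) + B_n \sin(n \tau)] \sin(nx)$
  From $u(x,0) = \sin(4 x)$: $A_4=1$. From $u_{\tau}(x,0) = 0$: all $B_n = 0$.
Hence $u(x,\tau) = \sin(4 x) \cos(4 \tau)$.
Transform back: $\psi(x,\tau) = e^{-x}u(x,\tau)$.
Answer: $\psi(x, \tau) = e^{-x} \sin(4 x) \cos(4 \tau)$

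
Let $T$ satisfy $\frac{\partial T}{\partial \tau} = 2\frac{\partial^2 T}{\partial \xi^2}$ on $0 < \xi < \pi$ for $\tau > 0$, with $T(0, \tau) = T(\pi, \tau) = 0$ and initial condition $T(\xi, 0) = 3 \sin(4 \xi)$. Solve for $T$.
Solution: Using separation of variables $T = X(\xi)G(\tau)$:
Eigenfunctions: $\sin(n\xi)$, $n = 1, 2, 3, \ldots$
General solution: $T(\xi, \tau) = \sum c_n \sin(n\xi) e^{-2n^2 \tau}$
Matching $T(\xi,0) = 3 \sin(4 \xi)$ term by term: $c_4=3$.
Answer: $T(\xi, \tau) = 3 e^{-32 \tau} \sin(4 \xi)$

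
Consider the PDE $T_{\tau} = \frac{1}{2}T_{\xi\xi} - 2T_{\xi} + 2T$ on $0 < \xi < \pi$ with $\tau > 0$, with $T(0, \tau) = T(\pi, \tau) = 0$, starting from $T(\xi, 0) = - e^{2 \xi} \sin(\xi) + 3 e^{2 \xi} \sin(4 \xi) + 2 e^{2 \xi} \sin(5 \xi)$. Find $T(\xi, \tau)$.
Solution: Substitute $T = e^{2\xi}u$.
Then $T_{\xi} = e^{2\xi}(u_{\xi} + 2u)$, $T_{\xi\xi} = e^{2\xi}(u_{\xi\xi} + 4u_{\xi} + 4u)$, $T_{\tau} = e^{2\xi}u_{\tau}$; substituting and dividing by $e^{2\xi}$, the lower-order terms cancel: $u_{\tau} = \frac{1}{2}u_{\xi\xi}$ (standard heat equation).
Data for $u$: $u(\xi,0) = e^{-2\xi}T(\xi,0) = - \sin(\xi) + 3 \sin(4 \xi) + 2 \sin(5 \xi)$. The boundary conditions carry over: $u(0,\tau) = u(\pi,\tau) = 0$.
Separating variables: $u = \sum c_n e^{-n^2\tau/2} \sin(n\xi)$. From $u(\xi,0) = - \sin(\xi) + 3 \sin(4 \xi) + 2 \sin(5 \xi)$: $c_1=-1, c_4=3, c_5=2$.
So $u(\xi,\tau) = 3 e^{-8 \tau} \sin(4 \xi) - e^{-\tau/2} \sin(\xi) + 2 e^{-25 \tau/2} \sin(5 \xi)$, and $T(\xi,\tau) = e^{2\xi}u(\xi,\tau)$.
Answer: $T(\xi, \tau) = 3 e^{-8 \tau} e^{2 \xi} \sin(4 \xi) -  e^{-\tau/2} e^{2 \xi} \sin(\xi) + 2 e^{-25 \tau/2} e^{2 \xi} \sin(5 \xi)$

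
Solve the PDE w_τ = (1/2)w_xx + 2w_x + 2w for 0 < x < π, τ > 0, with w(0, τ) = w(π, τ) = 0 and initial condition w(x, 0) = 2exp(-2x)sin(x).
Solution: Substitute w = exp(-2x)u, i.e. u = exp(2x)w.
By the product rule, w_x = exp(-2x)(u_x - 2u), w_xx = exp(-2x)(u_xx - 4u_x + 4u), w_τ = exp(-2x)u_τ.
Substituting into the PDE and dividing by exp(-2x): u_τ = (1/2)(u_xx - 4u_x + 4u) + 2(u_x - 2u) + 2u.
The lower-order terms cancel, leaving the standard heat equation u_τ = (1/2)u_xx.
Initial data for u: u(x,0) = exp(2x)w(x,0) = 2sin(x). The boundary conditions carry over: u(0,τ) = u(π,τ) = 0.
Solve for u:
  Using separation of variables u = X(x)T(τ):
  Eigenfunctions: sin(nx), n = 1, 2, 3, ...
  General solution: u(x, τ) = Σ c_n sin(nx) exp(-n² τ/2)
  Matching u(x,0) = 2sin(x) term by term: c_1=2.
Hence u(x,τ) = 2exp(-τ/2)sin(x).
Transform back: w(x,τ) = exp(-2x)u(x,τ).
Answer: w(x, τ) = 2exp(-2x)exp(-τ/2)sin(x)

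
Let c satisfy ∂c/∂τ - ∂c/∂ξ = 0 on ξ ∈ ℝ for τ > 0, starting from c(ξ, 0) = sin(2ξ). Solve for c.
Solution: By method of characteristics (waves move left with speed 1):
Along characteristics ξ + τ = const, c is constant, so c(ξ,τ) = f(ξ + τ) with f = c(·, 0).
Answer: c(ξ, τ) = sin(2ξ + 2τ)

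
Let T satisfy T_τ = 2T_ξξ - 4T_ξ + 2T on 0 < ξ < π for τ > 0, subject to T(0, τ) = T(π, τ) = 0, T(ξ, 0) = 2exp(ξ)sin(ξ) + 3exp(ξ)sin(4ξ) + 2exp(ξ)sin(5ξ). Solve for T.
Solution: Substitute T = exp(ξ)u, i.e. u = exp(-ξ)T.
By the product rule, T_ξ = exp(ξ)(u_ξ + u), T_ξξ = exp(ξ)(u_ξξ + 2u_ξ + u), T_τ = exp(ξ)u_τ.
Substituting into the PDE and dividing by exp(ξ): u_τ = 2(u_ξξ + 2u_ξ + u) - 4(u_ξ + u) + 2u.
The lower-order terms cancel, leaving the standard heat equation u_τ = 2u_ξξ.
Initial data for u: u(ξ,0) = exp(-ξ)T(ξ,0) = 2sin(ξ) + 3sin(4ξ) + 2sin(5ξ). The boundary conditions carry over: u(0,τ) = u(π,τ) = 0.
Solve for u:
  Using separation of variables u = X(ξ)G(τ):
  Eigenfunctions: sin(nξ), n = 1, 2, 3, ...
  General solution: u(ξ, τ) = Σ c_n sin(nξ) exp(-2n² τ)
  Matching u(ξ,0) = 2sin(ξ) + 3sin(4ξ) + 2sin(5ξ) term by term: c_1=2, c_4=3, c_5=2.
Hence u(ξ,τ) = 2exp(-2τ)sin(ξ) + 3exp(-32τ)sin(4ξ) + 2exp(-50τ)sin(5ξ).
Transform back: T(ξ,τ) = exp(ξ)u(ξ,τ).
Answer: T(ξ, τ) = 2exp(ξ)exp(-2τ)sin(ξ) + 3exp(ξ)exp(-32τ)sin(4ξ) + 2exp(ξ)exp(-50τ)sin(5ξ)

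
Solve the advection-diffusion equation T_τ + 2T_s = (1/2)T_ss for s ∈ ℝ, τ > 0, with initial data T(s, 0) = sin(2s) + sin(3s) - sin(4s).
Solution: Change to a moving frame: let η = s - 2τ, σ = τ and write T(s,τ) = u(η,σ).
By the chain rule T_τ = u_σ - 2u_η, T_s = u_η, T_ss = u_ηη.
Then T_τ + 2T_s = u_σ: the advection term cancels and the PDE becomes the heat equation u_σ = (1/2)u_ηη on η ∈ ℝ.
Initial data: u(η,0) = T(η,0) = sin(2η) + sin(3η) - sin(4η).
On η ∈ ℝ each mode satisfies (sin(nη))″ = -n² sin(nη), so exp(-n²σ/2) sin(nη) solves the heat equation; by superposition u(η,σ) = Σ c_n exp(-n²σ/2) sin(nη).
Reading off the coefficients: c_2=1, c_3=1, c_4=-1, so u(η,σ) = exp(-2σ)sin(2η) - exp(-8σ)sin(4η) + exp(-9σ/2)sin(3η).
Substituting back η = s - 2τ, σ = τ: T(s,τ) = u(s - 2τ, τ).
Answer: T(s, τ) = exp(-2τ)sin(2s - 4τ) - exp(-8τ)sin(4s - 8τ) + exp(-9τ/2)sin(3s - 6τ)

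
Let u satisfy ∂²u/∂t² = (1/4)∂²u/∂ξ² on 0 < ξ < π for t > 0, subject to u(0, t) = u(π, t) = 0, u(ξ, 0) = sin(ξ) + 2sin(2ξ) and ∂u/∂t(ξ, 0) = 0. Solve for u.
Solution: Separating variables: u = Σ [A_n cos(ω_n t) + B_n sin(ω_n t)] sin(nξ), ω_n = n/2. From ICs: A_1=1, A_2=2.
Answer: u(ξ, t) = sin(ξ)cos(t/2) + 2sin(2ξ)cos(t)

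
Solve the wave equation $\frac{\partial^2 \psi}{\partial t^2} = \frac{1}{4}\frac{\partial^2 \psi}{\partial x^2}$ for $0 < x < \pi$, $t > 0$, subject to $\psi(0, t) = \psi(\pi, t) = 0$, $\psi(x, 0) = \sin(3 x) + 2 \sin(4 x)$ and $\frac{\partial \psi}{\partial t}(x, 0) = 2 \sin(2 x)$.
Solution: Using separation of variables $\psi = X(x)T(t)$:
Eigenfunctions: $\sin(nx)$, $n = 1, 2, 3, \ldots$
General solution: $\psi(x, t) = \sum [A_n \cos(n t/2) + B_n \sin(n t/2)] \sin(nx)$
From $\psi(x,0) = \sin(3 x) + 2 \sin(4 x)$: $A_3=1, A_4=2$. From $\psi_t(x,0) = 2 \sin(2 x)$, using $\psi_t(x,0) = \sum \omega_n B_n \sin(nx)$ with $\omega_n = n/2$: $B_2 = 2/1 = 2$.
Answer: $\psi(x, t) = 2 \sin(t) \sin(2 x) + \sin(3 x) \cos(3 t/2) + 2 \sin(4 x) \cos(2 t)$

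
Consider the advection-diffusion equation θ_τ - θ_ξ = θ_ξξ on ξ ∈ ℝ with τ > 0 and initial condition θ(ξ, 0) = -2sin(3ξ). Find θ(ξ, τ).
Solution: Moving frame: η = ξ + τ, σ = τ, θ = u(η,σ), so θ_τ = u_σ + u_η and θ_ξξ = u_ηη.
Hence θ_τ - θ_ξ = u_σ and the PDE becomes the heat equation u_σ = u_ηη on η ∈ ℝ.
Initial data: u(η,0) = θ(η,0) = -2sin(3η). Each mode sin(nη) decays as exp(-n²σ) on ℝ, so u(η,σ) = Σ c_n exp(-n²σ) sin(nη) with c_3=-2: u(η,σ) = -2exp(-9σ)sin(3η).
Substituting back: θ(ξ,τ) = u(ξ + τ, τ).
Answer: θ(ξ, τ) = -2exp(-9τ)sin(3ξ + 3τ)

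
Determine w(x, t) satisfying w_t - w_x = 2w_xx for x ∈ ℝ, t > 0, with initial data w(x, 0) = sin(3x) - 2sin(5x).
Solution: Moving frame: η = x + t, σ = t, w = u(η,σ), so w_t = u_σ + u_η and w_xx = u_ηη.
Hence w_t - w_x = u_σ and the PDE becomes the heat equation u_σ = 2u_ηη on η ∈ ℝ.
Initial data: u(η,0) = w(η,0) = sin(3η) - 2sin(5η). Each mode sin(nη) decays as exp(-2n²σ) on ℝ, so u(η,σ) = Σ c_n exp(-2n²σ) sin(nη) with c_3=1, c_5=-2: u(η,σ) = exp(-18σ)sin(3η) - 2exp(-50σ)sin(5η).
Substituting back: w(x,t) = u(x + t, t).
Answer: w(x, t) = exp(-18t)sin(3t + 3x) - 2exp(-50t)sin(5t + 5x)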